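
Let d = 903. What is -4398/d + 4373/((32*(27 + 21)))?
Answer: -935503/462336 ≈ -2.0234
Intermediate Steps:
-4398/d + 4373/((32*(27 + 21))) = -4398/903 + 4373/((32*(27 + 21))) = -4398*1/903 + 4373/((32*48)) = -1466/301 + 4373/1536 = -935503/462336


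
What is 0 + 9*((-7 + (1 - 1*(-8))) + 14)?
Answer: 144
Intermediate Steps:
0 + 9*((-7 + (1 - 1*(-8))) + 14) = 0 + 9*((-7 + (1 + 8)) + 14) = 0 + 9*((-7 + 9) + 14) = 0 + 9*(2 + 14) = 0 + 9*16 = 0 + 144 = 144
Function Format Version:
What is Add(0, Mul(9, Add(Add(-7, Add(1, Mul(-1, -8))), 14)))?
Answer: 144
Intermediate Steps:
Add(0, Mul(9, Add(Add(-7, Add(1, Mul(-1, -8))), 14))) = Add(0, Mul(9, Add(Add(-7, Add(1, 8)), 14))) = Add(0, Mul(9, Add(Add(-7, 9), 14))) = Add(0, Mul(9, Add(2, 14))) = Add(0, Mul(9, 16)) = Add(0, 144) = 144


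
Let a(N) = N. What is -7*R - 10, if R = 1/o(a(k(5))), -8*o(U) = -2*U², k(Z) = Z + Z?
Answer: -257/25 ≈ -10.280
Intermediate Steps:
k(Z) = 2*Z
o(U) = U²/4 (o(U) = -(-1)*U²/4 = U²/4)
R = 1/25 (R = 1/((2*5)²/4) = 1/((¼)*10²) = 1/((¼)*100) = 1/25 ≈ 0.040000)
-7*R - 10 = -7*1/25 - 10 = -7/25 - 10 = -257/25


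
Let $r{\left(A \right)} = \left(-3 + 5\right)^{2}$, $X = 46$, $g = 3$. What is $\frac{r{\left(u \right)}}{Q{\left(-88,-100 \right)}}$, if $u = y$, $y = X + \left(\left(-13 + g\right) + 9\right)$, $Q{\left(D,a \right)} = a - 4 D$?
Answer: $\frac{1}{63} \approx 0.015873$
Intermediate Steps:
$y = 45$ ($y = 46 + \left(\left(-13 + 3\right) + 9\right) = 46 + \left(-10 + 9\right) = 46 - 1 = 45$)
$u = 45$
$r{\left(A \right)} = 4$ ($r{\left(A \right)} = 2^{2} = 4$)
$\frac{r{\left(u \right)}}{Q{\left(-88,-100 \right)}} = \frac{4}{-100 - -352} = \frac{4}{-100 + 352} = \frac{4}{252} = 4 \cdot \frac{1}{252} = \frac{1}{63}$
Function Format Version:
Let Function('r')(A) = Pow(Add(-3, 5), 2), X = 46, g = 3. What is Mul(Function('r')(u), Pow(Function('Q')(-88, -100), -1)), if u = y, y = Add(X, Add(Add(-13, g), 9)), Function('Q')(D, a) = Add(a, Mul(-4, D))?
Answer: Rational(1, 63) ≈ 0.015873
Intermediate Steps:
y = 45 (y = Add(46, Add(Add(-13, 3), 9)) = Add(46, Add(-10, 9)) = Add(46, -1) = 45)
u = 45
Function('r')(A) = 4 (Function('r')(A) = Pow(2, 2) = 4)
Mul(Function('r')(u), Pow(Function('Q')(-88, -100), -1)) = Mul(4, Pow(Add(-100, Mul(-4, -88)), -1)) = Mul(4, Pow(Add(-100, 352), -1)) = Mul(4, Pow(252, -1)) = Mul(4, Rational(1, 252)) = Rational(1, 63)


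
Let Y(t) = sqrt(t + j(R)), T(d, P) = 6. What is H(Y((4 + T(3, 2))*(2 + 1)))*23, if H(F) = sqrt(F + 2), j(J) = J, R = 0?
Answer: 23*sqrt(2 + sqrt(30)) ≈ 62.892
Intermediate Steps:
Y(t) = sqrt(t) (Y(t) = sqrt(t + 0) = sqrt(t))
H(F) = sqrt(2 + F)
H(Y((4 + T(3, 2))*(2 + 1)))*23 = sqrt(2 + sqrt((4 + 6)*(2 + 1)))*23 = sqrt(2 + sqrt(10*3))*23 = sqrt(2 + sqrt(30))*23 = 23*sqrt(2 + sqrt(30))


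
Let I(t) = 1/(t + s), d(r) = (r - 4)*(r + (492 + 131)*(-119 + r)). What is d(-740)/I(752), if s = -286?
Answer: 185797633488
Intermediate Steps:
d(r) = (-74137 + 624*r)*(-4 + r) (d(r) = (-4 + r)*(r + 623*(-119 + r)) = (-4 + r)*(r + (-74137 + 623*r)) = (-4 + r)*(-74137 + 624*r) = (-74137 + 624*r)*(-4 + r))
I(t) = 1/(-286 + t) (I(t) = 1/(t - 286) = 1/(-286 + t))
d(-740)/I(752) = (296548 - 76633*(-740) + 624*(-740)²)/(1/(-286 + 752)) = (296548 + 56708420 + 624*547600)/(1/466) = (296548 + 56708420 + 341702400)/(1/466) = 398707368*466 = 185797633488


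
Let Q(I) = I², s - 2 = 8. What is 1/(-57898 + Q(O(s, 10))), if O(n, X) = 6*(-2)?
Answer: -1/57754 ≈ -1.7315e-5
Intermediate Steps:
s = 10 (s = 2 + 8 = 10)
O(n, X) = -12
1/(-57898 + Q(O(s, 10))) = 1/(-57898 + (-12)²) = 1/(-57898 + 144) = 1/(-57754) = -1/57754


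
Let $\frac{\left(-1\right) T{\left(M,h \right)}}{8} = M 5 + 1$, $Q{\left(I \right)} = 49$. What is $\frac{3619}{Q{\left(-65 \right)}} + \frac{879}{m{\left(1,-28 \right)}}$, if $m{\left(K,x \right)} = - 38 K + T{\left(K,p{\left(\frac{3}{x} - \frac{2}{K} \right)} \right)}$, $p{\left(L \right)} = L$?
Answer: $\frac{38309}{602} \approx 63.636$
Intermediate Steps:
$T{\left(M,h \right)} = -8 - 40 M$ ($T{\left(M,h \right)} = - 8 \left(M 5 + 1\right) = - 8 \left(5 M + 1\right) = - 8 \left(1 + 5 M\right) = -8 - 40 M$)
$m{\left(K,x \right)} = -8 - 78 K$ ($m{\left(K,x \right)} = - 38 K - \left(8 + 40 K\right) = -8 - 78 K$)
$\frac{3619}{Q{\left(-65 \right)}} + \frac{879}{m{\left(1,-28 \right)}} = \frac{3619}{49} + \frac{879}{-8 - 78} = 3619 \cdot \frac{1}{49} + \frac{879}{-8 - 78} = \frac{517}{7} + \frac{879}{-86} = \frac{517}{7} + 879 \left(- \frac{1}{86}\right) = \frac{517}{7} - \frac{879}{86} = \frac{38309}{602}$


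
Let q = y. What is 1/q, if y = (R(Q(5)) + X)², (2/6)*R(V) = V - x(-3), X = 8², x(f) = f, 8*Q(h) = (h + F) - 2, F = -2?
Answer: 64/344569 ≈ 0.00018574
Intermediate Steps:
Q(h) = -½ + h/8 (Q(h) = ((h - 2) - 2)/8 = ((-2 + h) - 2)/8 = (-4 + h)/8 = -½ + h/8)
X = 64
R(V) = 9 + 3*V (R(V) = 3*(V - 1*(-3)) = 3*(V + 3) = 3*(3 + V) = 9 + 3*V)
y = 344569/64 (y = ((9 + 3*(-½ + (⅛)*5)) + 64)² = ((9 + 3*(-½ + 5/8)) + 64)² = ((9 + 3*(⅛)) + 64)² = ((9 + 3/8) + 64)² = (75/8 + 64)² = (587/8)² = 344569/64 ≈ 5383.9)
q = 344569/64 ≈ 5383.9
1/q = 1/(344569/64) = 64/344569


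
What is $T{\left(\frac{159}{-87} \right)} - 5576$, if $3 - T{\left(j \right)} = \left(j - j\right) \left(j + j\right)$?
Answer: $-5573$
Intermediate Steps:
$T{\left(j \right)} = 3$ ($T{\left(j \right)} = 3 - \left(j - j\right) \left(j + j\right) = 3 - 0 \cdot 2 j = 3 - 0 = 3 + 0 = 3$)
$T{\left(\frac{159}{-87} \right)} - 5576 = 3 - 5576 = -5573$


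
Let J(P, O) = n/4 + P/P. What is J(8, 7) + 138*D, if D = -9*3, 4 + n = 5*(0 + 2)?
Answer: -7447/2 ≈ -3723.5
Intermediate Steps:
n = 6 (n = -4 + 5*(0 + 2) = -4 + 5*2 = -4 + 10 = 6)
D = -27
J(P, O) = 5/2 (J(P, O) = 6/4 + P/P = 6*(¼) + 1 = 3/2 + 1 = 5/2)
J(8, 7) + 138*D = 5/2 + 138*(-27) = 5/2 - 3726 = -7447/2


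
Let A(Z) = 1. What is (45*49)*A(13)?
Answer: 2205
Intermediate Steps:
(45*49)*A(13) = (45*49)*1 = 2205*1 = 2205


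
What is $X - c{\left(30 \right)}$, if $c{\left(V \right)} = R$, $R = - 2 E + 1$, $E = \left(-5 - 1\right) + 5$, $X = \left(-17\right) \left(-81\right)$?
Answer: $1374$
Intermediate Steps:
$X = 1377$
$E = -1$ ($E = -6 + 5 = -1$)
$R = 3$ ($R = \left(-2\right) \left(-1\right) + 1 = 2 + 1 = 3$)
$c{\left(V \right)} = 3$
$X - c{\left(30 \right)} = 1377 - 3 = 1374$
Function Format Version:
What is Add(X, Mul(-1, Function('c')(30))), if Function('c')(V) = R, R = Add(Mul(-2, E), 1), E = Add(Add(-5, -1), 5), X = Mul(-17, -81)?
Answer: 1374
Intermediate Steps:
X = 1377
E = -1 (E = Add(-6, 5) = -1)
R = 3 (R = Add(Mul(-2, -1), 1) = Add(2, 1) = 3)
Function('c')(V) = 3
Add(X, Mul(-1, Function('c')(30))) = Add(1377, Mul(-1, 3)) = Add(1377, -3) = 1374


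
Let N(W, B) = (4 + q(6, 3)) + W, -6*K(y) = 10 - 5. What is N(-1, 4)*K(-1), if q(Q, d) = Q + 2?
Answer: -55/6 ≈ -9.1667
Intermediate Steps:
q(Q, d) = 2 + Q
K(y) = -⅚ (K(y) = -(10 - 5)/6 = -⅙*5 = -⅚)
N(W, B) = 12 + W (N(W, B) = (4 + (2 + 6)) + W = (4 + 8) + W = 12 + W)
N(-1, 4)*K(-1) = (12 - 1)*(-⅚) = 11*(-⅚) = -55/6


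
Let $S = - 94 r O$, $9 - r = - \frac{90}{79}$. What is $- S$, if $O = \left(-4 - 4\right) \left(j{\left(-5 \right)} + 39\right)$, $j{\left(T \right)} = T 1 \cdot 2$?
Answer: $- \frac{17468208}{79} \approx -2.2112 \cdot 10^{5}$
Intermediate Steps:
$j{\left(T \right)} = 2 T$ ($j{\left(T \right)} = T 2 = 2 T$)
$r = \frac{801}{79}$ ($r = 9 - - \frac{90}{79} = 9 + \frac{90}{79} = \frac{801}{79} \approx 10.139$)
$O = -232$ ($O = \left(-4 - 4\right) \left(2 \left(-5\right) + 39\right) = - 8 \left(-10 + 39\right) = \left(-8\right) 29 = -232$)
$S = \frac{17468208}{79}$ ($S = \left(-94\right) \frac{801}{79} \left(-232\right) = \left(- \frac{75294}{79}\right) \left(-232\right) = \frac{17468208}{79} \approx 2.2112 \cdot 10^{5}$)
$- S = \left(-1\right) \frac{17468208}{79} = - \frac{17468208}{79}$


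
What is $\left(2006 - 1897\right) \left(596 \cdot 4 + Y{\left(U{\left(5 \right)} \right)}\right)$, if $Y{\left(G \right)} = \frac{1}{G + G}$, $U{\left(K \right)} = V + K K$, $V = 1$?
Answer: $\frac{13512621}{52} \approx 2.5986 \cdot 10^{5}$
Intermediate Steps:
$U{\left(K \right)} = 1 + K^{2}$ ($U{\left(K \right)} = 1 + K K = 1 + K^{2}$)
$Y{\left(G \right)} = \frac{1}{2 G}$
$\left(2006 - 1897\right) \left(596 \cdot 4 + Y{\left(U{\left(5 \right)} \right)}\right) = \left(2006 - 1897\right) \left(596 \cdot 4 + \frac{1}{2 \left(1 + 5^{2}\right)}\right) = 109 \left(2384 + \frac{1}{2 \left(1 + 25\right)}\right) = 109 \left(2384 + \frac{1}{2 \cdot 26}\right) = 109 \left(2384 + \frac{1}{2} \cdot \frac{1}{26}\right) = 109 \left(2384 + \frac{1}{52}\right) = 109 \cdot \frac{123969}{52} = \frac{13512621}{52}$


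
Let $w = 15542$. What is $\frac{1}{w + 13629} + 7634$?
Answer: $\frac{222691415}{29171} \approx 7634.0$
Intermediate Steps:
$\frac{1}{w + 13629} + 7634 = \frac{1}{15542 + 13629} + 7634 = \frac{1}{29171} + 7634 = \frac{222691415}{29171}$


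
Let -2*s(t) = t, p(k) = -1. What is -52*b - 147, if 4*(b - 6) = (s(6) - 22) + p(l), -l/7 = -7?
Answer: -121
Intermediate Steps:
l = 49 (l = -7*(-7) = 49)
s(t) = -t/2
b = -½ (b = 6 + ((-½*6 - 22) - 1)/4 = 6 + ((-3 - 22) - 1)/4 = 6 + (-25 - 1)/4 = 6 + (¼)*(-26) = 6 - 13/2 = -½ ≈ -0.50000)
-52*b - 147 = -52*(-½) - 147 = 26 - 147 = -121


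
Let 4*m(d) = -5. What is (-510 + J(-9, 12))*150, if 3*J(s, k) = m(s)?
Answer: -153125/2 ≈ -76563.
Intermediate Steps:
m(d) = -5/4 (m(d) = (1/4)*(-5) = -5/4)
J(s, k) = -5/12 (J(s, k) = (1/3)*(-5/4) = -5/12)
(-510 + J(-9, 12))*150 = (-510 - 5/12)*150 = -6125/12*150 = -153125/2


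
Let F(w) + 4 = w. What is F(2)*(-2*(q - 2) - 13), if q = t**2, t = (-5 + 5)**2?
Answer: 18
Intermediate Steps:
t = 0 (t = 0**2 = 0)
F(w) = -4 + w
q = 0 (q = 0**2 = 0)
F(2)*(-2*(q - 2) - 13) = (-4 + 2)*(-2*(0 - 2) - 13) = -2*(-2*(-2) - 13) = -2*(4 - 13) = -2*(-9) = 18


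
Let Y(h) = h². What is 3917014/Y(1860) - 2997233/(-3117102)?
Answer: 1881579955019/898660506600 ≈ 2.0938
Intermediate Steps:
3917014/Y(1860) - 2997233/(-3117102) = 3917014/(1860²) - 2997233/(-3117102) = 3917014/3459600 - 2997233*(-1/3117102) = 3917014*(1/3459600) + 2997233/3117102 = 1958507/1729800 + 2997233/3117102 = 1881579955019/898660506600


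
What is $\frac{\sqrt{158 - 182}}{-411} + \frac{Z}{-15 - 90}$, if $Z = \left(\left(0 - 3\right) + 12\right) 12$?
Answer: $- \frac{36}{35} - \frac{2 i \sqrt{6}}{411} \approx -1.0286 - 0.01192 i$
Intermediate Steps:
$Z = 108$ ($Z = \left(\left(0 - 3\right) + 12\right) 12 = \left(-3 + 12\right) 12 = 9 \cdot 12 = 108$)
$\frac{\sqrt{158 - 182}}{-411} + \frac{Z}{-15 - 90} = \frac{\sqrt{158 - 182}}{-411} + \frac{108}{-15 - 90} = \sqrt{-24} \left(- \frac{1}{411}\right) + \frac{108}{-105} = 2 i \sqrt{6} \left(- \frac{1}{411}\right) + 108 \left(- \frac{1}{105}\right) = - \frac{2 i \sqrt{6}}{411} - \frac{36}{35} = - \frac{36}{35} - \frac{2 i \sqrt{6}}{411}$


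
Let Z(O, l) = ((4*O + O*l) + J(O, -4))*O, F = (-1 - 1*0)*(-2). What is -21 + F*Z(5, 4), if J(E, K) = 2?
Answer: 399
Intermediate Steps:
F = 2 (F = (-1 + 0)*(-2) = -1*(-2) = 2)
Z(O, l) = O*(2 + 4*O + O*l) (Z(O, l) = ((4*O + O*l) + 2)*O = (2 + 4*O + O*l)*O = O*(2 + 4*O + O*l))
-21 + F*Z(5, 4) = -21 + 2*(5*(2 + 4*5 + 5*4)) = -21 + 2*(5*(2 + 20 + 20)) = -21 + 2*(5*42) = -21 + 2*210 = -21 + 420 = 399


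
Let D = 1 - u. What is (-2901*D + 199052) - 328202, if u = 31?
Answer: -42120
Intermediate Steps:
D = -30 (D = 1 - 1*31 = 1 - 31 = -30)
(-2901*D + 199052) - 328202 = (-2901*(-30) + 199052) - 328202 = (87030 + 199052) - 328202 = 286082 - 328202 = -42120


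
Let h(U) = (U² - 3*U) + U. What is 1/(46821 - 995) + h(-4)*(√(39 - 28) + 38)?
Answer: 41793313/45826 + 24*√11 ≈ 991.60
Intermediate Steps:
h(U) = U² - 2*U
1/(46821 - 995) + h(-4)*(√(39 - 28) + 38) = 1/(46821 - 995) + (-4*(-2 - 4))*(√(39 - 28) + 38) = 1/45826 + (-4*(-6))*(√11 + 38) = 1/45826 + 24*(38 + √11) = 1/45826 + (912 + 24*√11) = 41793313/45826 + 24*√11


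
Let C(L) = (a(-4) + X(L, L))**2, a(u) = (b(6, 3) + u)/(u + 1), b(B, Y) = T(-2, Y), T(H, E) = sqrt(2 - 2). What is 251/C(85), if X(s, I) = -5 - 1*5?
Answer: 2259/676 ≈ 3.3417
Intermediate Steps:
X(s, I) = -10 (X(s, I) = -5 - 5 = -10)
T(H, E) = 0 (T(H, E) = sqrt(0) = 0)
b(B, Y) = 0
a(u) = u/(1 + u) (a(u) = (0 + u)/(u + 1) = u/(1 + u))
C(L) = 676/9 (C(L) = (-4/(1 - 4) - 10)**2 = (-4/(-3) - 10)**2 = (-4*(-1/3) - 10)**2 = (4/3 - 10)**2 = (-26/3)**2 = 676/9)
251/C(85) = 251/(676/9) = 251*(9/676) = 2259/676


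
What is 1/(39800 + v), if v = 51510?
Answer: 1/91310 ≈ 1.0952e-5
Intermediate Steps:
1/(39800 + v) = 1/(39800 + 51510) = 1/91310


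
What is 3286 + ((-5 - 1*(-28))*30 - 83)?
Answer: 3893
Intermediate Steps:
3286 + ((-5 - 1*(-28))*30 - 83) = 3286 + ((-5 + 28)*30 - 83) = 3286 + (23*30 - 83) = 3286 + (690 - 83) = 3286 + 607 = 3893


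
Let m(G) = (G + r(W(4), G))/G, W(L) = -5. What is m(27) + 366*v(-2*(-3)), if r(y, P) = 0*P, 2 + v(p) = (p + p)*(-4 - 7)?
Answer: -49043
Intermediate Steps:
v(p) = -2 - 22*p (v(p) = -2 + (p + p)*(-4 - 7) = -2 + (2*p)*(-11) = -2 - 22*p)
r(y, P) = 0
m(G) = 1 (m(G) = (G + 0)/G = G/G = 1)
m(27) + 366*v(-2*(-3)) = 1 + 366*(-2 - (-44)*(-3)) = 1 + 366*(-2 - 22*6) = 1 + 366*(-2 - 132) = 1 + 366*(-134) = 1 - 49044 = -49043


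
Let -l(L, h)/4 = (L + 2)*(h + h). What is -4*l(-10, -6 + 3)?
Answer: 768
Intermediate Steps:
l(L, h) = -8*h*(2 + L) (l(L, h) = -4*(L + 2)*(h + h) = -4*(2 + L)*2*h = -8*h*(2 + L))
-4*l(-10, -6 + 3) = -(-32)*(-6 + 3)*(2 - 10) = -(-32)*(-3)*(-8) = -4*(-192) = 768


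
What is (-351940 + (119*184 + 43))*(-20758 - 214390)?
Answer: 77599075148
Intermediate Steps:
(-351940 + (119*184 + 43))*(-20758 - 214390) = (-351940 + (21896 + 43))*(-235148) = (-351940 + 21939)*(-235148) = -330001*(-235148) = 77599075148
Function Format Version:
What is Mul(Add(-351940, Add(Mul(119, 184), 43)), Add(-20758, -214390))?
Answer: 77599075148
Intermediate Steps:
Mul(Add(-351940, Add(Mul(119, 184), 43)), Add(-20758, -214390)) = Mul(Add(-351940, Add(21896, 43)), -235148) = Mul(Add(-351940, 21939), -235148) = Mul(-330001, -235148) = 77599075148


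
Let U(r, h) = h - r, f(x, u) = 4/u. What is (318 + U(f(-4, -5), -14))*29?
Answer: 44196/5 ≈ 8839.2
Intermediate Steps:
(318 + U(f(-4, -5), -14))*29 = (318 + (-14 - 4/(-5)))*29 = (318 + (-14 - 4*(-1)/5))*29 = (318 + (-14 - 1*(-4/5)))*29 = (318 + (-14 + 4/5))*29 = (318 - 66/5)*29 = (1524/5)*29 = 44196/5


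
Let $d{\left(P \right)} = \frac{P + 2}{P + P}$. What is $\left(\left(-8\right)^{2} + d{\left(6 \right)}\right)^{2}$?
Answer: $\frac{37636}{9} \approx 4181.8$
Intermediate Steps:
$d{\left(P \right)} = \frac{2 + P}{2 P}$
$\left(\left(-8\right)^{2} + d{\left(6 \right)}\right)^{2} = \left(\left(-8\right)^{2} + \frac{2 + 6}{2 \cdot 6}\right)^{2} = \left(64 + \frac{1}{2} \cdot \frac{1}{6} \cdot 8\right)^{2} = \left(64 + \frac{2}{3}\right)^{2} = \left(\frac{194}{3}\right)^{2} = \frac{37636}{9}$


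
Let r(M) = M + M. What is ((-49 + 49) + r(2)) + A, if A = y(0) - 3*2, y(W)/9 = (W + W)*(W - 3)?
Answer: -2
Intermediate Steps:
y(W) = 18*W*(-3 + W) (y(W) = 9*((W + W)*(W - 3)) = 9*((2*W)*(-3 + W)) = 9*(2*W*(-3 + W)) = 18*W*(-3 + W))
r(M) = 2*M
A = -6 (A = 18*0*(-3 + 0) - 3*2 = 18*0*(-3) - 6 = 0 - 6 = -6)
((-49 + 49) + r(2)) + A = ((-49 + 49) + 2*2) - 6 = (0 + 4) - 6 = 4 - 6 = -2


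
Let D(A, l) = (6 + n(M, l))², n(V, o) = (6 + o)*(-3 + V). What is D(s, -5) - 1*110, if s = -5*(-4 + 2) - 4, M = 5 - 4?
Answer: -94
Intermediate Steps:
M = 1
s = 6 (s = -5*(-2) - 4 = 10 - 4 = 6)
n(V, o) = (-3 + V)*(6 + o)
D(A, l) = (-6 - 2*l)² (D(A, l) = (6 + (-18 - 3*l + 6*1 + 1*l))² = (6 + (-18 - 3*l + 6 + l))² = (6 + (-12 - 2*l))² = (-6 - 2*l)²)
D(s, -5) - 1*110 = 4*(3 - 5)² - 1*110 = 4*(-2)² - 110 = 4*4 - 110 = 16 - 110 = -94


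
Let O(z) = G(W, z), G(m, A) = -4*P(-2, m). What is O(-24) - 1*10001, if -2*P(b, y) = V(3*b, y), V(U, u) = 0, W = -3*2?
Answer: -10001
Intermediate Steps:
W = -6
P(b, y) = 0 (P(b, y) = -½*0 = 0)
G(m, A) = 0 (G(m, A) = -4*0 = 0)
O(z) = 0
O(-24) - 1*10001 = 0 - 1*10001 = 0 - 10001 = -10001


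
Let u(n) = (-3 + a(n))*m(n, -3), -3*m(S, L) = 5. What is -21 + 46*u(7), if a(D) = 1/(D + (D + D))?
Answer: 12937/63 ≈ 205.35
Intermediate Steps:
m(S, L) = -5/3 (m(S, L) = -1/3*5 = -5/3)
a(D) = 1/(3*D) (a(D) = 1/(D + 2*D) = 1/(3*D))
u(n) = 5 - 5/(9*n) (u(n) = (-3 + 1/(3*n))*(-5/3) = 5 - 5/(9*n))
-21 + 46*u(7) = -21 + 46*(5 - 5/9/7) = -21 + 46*(5 - 5/9*1/7) = -21 + 46*(5 - 5/63) = -21 + 46*(310/63) = -21 + 14260/63 = 12937/63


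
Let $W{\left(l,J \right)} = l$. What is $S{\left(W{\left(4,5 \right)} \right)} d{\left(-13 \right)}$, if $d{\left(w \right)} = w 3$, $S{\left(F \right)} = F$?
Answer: $-156$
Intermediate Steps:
$d{\left(w \right)} = 3 w$
$S{\left(W{\left(4,5 \right)} \right)} d{\left(-13 \right)} = 4 \cdot 3 \left(-13\right) = 4 \left(-39\right) = -156$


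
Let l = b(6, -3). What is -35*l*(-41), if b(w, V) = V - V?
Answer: 0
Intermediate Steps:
b(w, V) = 0
l = 0
-35*l*(-41) = -35*0*(-41) = 0*(-41) = 0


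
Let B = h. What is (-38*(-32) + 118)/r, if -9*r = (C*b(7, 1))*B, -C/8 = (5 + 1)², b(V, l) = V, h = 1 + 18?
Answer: 667/2128 ≈ 0.31344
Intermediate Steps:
h = 19
B = 19
C = -288 (C = -8*(5 + 1)² = -8*6² = -8*36 = -288)
r = 4256 (r = -(-288*7)*19/9 = -(-224)*19 = -⅑*(-38304) = 4256)
(-38*(-32) + 118)/r = (-38*(-32) + 118)/4256 = (1216 + 118)*(1/4256) = 1334*(1/4256) = 667/2128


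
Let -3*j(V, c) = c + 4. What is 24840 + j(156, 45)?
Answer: 74471/3 ≈ 24824.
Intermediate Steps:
j(V, c) = -4/3 - c/3 (j(V, c) = -(c + 4)/3 = -(4 + c)/3 = -4/3 - c/3)
24840 + j(156, 45) = 24840 + (-4/3 - ⅓*45) = 24840 + (-4/3 - 15) = 24840 - 49/3 = 74471/3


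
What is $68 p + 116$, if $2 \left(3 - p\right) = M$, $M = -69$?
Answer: $2666$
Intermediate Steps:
$p = \frac{75}{2}$ ($p = 3 - - \frac{69}{2} = 3 + \frac{69}{2} = \frac{75}{2} \approx 37.5$)
$68 p + 116 = 68 \cdot \frac{75}{2} + 116 = 2550 + 116 = 2666$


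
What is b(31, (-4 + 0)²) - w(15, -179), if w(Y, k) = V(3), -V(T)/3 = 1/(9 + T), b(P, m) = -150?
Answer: -599/4 ≈ -149.75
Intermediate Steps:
V(T) = -3/(9 + T)
w(Y, k) = -¼ (w(Y, k) = -3/(9 + 3) = -3/12 = -3*1/12 = -¼)
b(31, (-4 + 0)²) - w(15, -179) = -150 - 1*(-¼) = -150 + ¼ = -599/4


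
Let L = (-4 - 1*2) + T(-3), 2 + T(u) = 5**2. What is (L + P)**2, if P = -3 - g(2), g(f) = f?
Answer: 144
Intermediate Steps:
T(u) = 23 (T(u) = -2 + 5**2 = -2 + 25 = 23)
L = 17 (L = (-4 - 1*2) + 23 = (-4 - 2) + 23 = -6 + 23 = 17)
P = -5 (P = -3 - 1*2 = -3 - 2 = -5)
(L + P)**2 = (17 - 5)**2 = 12**2 = 144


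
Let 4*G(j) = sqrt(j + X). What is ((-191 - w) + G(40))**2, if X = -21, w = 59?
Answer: (1000 - sqrt(19))**2/16 ≈ 61956.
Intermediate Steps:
G(j) = sqrt(-21 + j)/4 (G(j) = sqrt(j - 21)/4 = sqrt(-21 + j)/4)
((-191 - w) + G(40))**2 = ((-191 - 1*59) + sqrt(-21 + 40)/4)**2 = ((-191 - 59) + sqrt(19)/4)**2 = (-250 + sqrt(19)/4)**2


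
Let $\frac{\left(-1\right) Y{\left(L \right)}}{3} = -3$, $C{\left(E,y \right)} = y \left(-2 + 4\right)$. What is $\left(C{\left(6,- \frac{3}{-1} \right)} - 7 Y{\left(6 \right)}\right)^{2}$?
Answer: $3249$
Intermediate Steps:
$C{\left(E,y \right)} = 2 y$ ($C{\left(E,y \right)} = y 2 = 2 y$)
$Y{\left(L \right)} = 9$ ($Y{\left(L \right)} = \left(-3\right) \left(-3\right) = 9$)
$\left(C{\left(6,- \frac{3}{-1} \right)} - 7 Y{\left(6 \right)}\right)^{2} = \left(2 \left(- \frac{3}{-1}\right) - 63\right)^{2} = \left(2 \left(\left(-3\right) \left(-1\right)\right) - 63\right)^{2} = \left(2 \cdot 3 - 63\right)^{2} = \left(6 - 63\right)^{2} = \left(-57\right)^{2} = 3249$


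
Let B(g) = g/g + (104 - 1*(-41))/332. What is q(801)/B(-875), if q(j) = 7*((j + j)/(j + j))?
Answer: 2324/477 ≈ 4.8721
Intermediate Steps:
B(g) = 477/332 (B(g) = 1 + (104 + 41)*(1/332) = 1 + 145*(1/332) = 1 + 145/332 = 477/332)
q(j) = 7 (q(j) = 7*((2*j)/((2*j))) = 7*((2*j)*(1/(2*j))) = 7*1 = 7)
q(801)/B(-875) = 7/(477/332) = 7*(332/477) = 2324/477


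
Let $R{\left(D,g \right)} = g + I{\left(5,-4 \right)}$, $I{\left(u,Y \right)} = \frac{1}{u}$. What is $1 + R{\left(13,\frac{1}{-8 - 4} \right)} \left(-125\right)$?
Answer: $- \frac{163}{12} \approx -13.583$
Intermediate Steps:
$R{\left(D,g \right)} = \frac{1}{5} + g$ ($R{\left(D,g \right)} = g + \frac{1}{5} = \frac{1}{5} + g$)
$1 + R{\left(13,\frac{1}{-8 - 4} \right)} \left(-125\right) = 1 + \left(\frac{1}{5} + \frac{1}{-8 - 4}\right) \left(-125\right) = 1 + \left(\frac{1}{5} + \frac{1}{-12}\right) \left(-125\right) = 1 + \left(\frac{1}{5} - \frac{1}{12}\right) \left(-125\right) = 1 + \frac{7}{60} \left(-125\right) = 1 - \frac{175}{12} = - \frac{163}{12}$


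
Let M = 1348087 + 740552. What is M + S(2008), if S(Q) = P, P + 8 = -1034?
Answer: 2087597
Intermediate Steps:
P = -1042 (P = -8 - 1034 = -1042)
M = 2088639
S(Q) = -1042
M + S(2008) = 2088639 - 1042 = 2087597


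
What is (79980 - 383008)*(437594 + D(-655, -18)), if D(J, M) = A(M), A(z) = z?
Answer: -132597780128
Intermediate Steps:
D(J, M) = M
(79980 - 383008)*(437594 + D(-655, -18)) = (79980 - 383008)*(437594 - 18) = -303028*437576 = -132597780128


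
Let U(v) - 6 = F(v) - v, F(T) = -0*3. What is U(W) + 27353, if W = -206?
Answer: 27565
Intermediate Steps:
F(T) = 0 (F(T) = -1*0 = 0)
U(v) = 6 - v (U(v) = 6 + (0 - v) = 6 - v)
U(W) + 27353 = (6 - 1*(-206)) + 27353 = (6 + 206) + 27353 = 212 + 27353 = 27565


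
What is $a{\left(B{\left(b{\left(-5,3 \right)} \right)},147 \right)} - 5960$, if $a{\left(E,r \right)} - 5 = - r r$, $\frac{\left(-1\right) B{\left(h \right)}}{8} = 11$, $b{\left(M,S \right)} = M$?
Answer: $-27564$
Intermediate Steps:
$B{\left(h \right)} = -88$ ($B{\left(h \right)} = \left(-8\right) 11 = -88$)
$a{\left(E,r \right)} = 5 - r^{2}$ ($a{\left(E,r \right)} = 5 - r r = 5 - r^{2}$)
$a{\left(B{\left(b{\left(-5,3 \right)} \right)},147 \right)} - 5960 = \left(5 - 147^{2}\right) - 5960 = \left(5 - 21609\right) - 5960 = -21604 - 5960 = -27564$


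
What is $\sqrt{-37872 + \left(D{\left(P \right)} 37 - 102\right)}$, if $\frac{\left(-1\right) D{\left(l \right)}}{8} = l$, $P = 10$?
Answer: $i \sqrt{40934} \approx 202.32 i$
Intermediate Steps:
$D{\left(l \right)} = - 8 l$
$\sqrt{-37872 + \left(D{\left(P \right)} 37 - 102\right)} = \sqrt{-37872 + \left(\left(-8\right) 10 \cdot 37 - 102\right)} = \sqrt{-37872 - 3062} = \sqrt{-40934} = i \sqrt{40934}$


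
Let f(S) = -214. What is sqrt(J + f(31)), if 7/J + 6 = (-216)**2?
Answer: I*sqrt(18628451538)/9330 ≈ 14.629*I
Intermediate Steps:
J = 7/46650 (J = 7/(-6 + (-216)**2) = 7/(-6 + 46656) = 7/46650 ≈ 0.00015005)
sqrt(J + f(31)) = sqrt(7/46650 - 214) = sqrt(-9983093/46650) = I*sqrt(18628451538)/9330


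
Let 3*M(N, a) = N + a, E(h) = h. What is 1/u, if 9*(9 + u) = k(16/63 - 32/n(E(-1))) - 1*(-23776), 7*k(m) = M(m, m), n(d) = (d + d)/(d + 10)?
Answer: 11907/31366661 ≈ 0.00037961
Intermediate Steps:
n(d) = 2*d/(10 + d) (n(d) = (2*d)/(10 + d) = 2*d/(10 + d))
M(N, a) = N/3 + a/3 (M(N, a) = (N + a)/3 = N/3 + a/3)
k(m) = 2*m/21 (k(m) = (m/3 + m/3)/7 = (2*m/3)/7 = 2*m/21)
u = 31366661/11907 (u = -9 + (2*(16/63 - 32/(2*(-1)/(10 - 1)))/21 - 1*(-23776))/9 = -9 + (2*(16*(1/63) - 32/(2*(-1)/9))/21 + 23776)/9 = -9 + (2*(16/63 - 32/(2*(-1)*(⅑)))/21 + 23776)/9 = -9 + (2*(16/63 - 32/(-2/9))/21 + 23776)/9 = -9 + (2*(16/63 - 32*(-9/2))/21 + 23776)/9 = -9 + (2*(16/63 + 144)/21 + 23776)/9 = -9 + ((2/21)*(9088/63) + 23776)/9 = -9 + (18176/1323 + 23776)/9 = -9 + (⅑)*(31473824/1323) = -9 + 31473824/11907 = 31366661/11907 ≈ 2634.3)
1/u = 1/(31366661/11907) = 11907/31366661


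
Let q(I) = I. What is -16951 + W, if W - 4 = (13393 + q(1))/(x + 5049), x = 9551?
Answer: -123706403/7300 ≈ -16946.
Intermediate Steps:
W = 35897/7300 (W = 4 + (13393 + 1)/(9551 + 5049) = 4 + 13394/14600 = 4 + 13394*(1/14600) = 4 + 6697/7300 = 35897/7300 ≈ 4.9174)
-16951 + W = -16951 + 35897/7300 = -123706403/7300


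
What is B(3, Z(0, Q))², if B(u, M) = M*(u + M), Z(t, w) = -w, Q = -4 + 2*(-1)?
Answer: 2916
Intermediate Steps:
Q = -6 (Q = -4 - 2 = -6)
B(u, M) = M*(M + u)
B(3, Z(0, Q))² = ((-1*(-6))*(-1*(-6) + 3))² = (6*(6 + 3))² = (6*9)² = 54² = 2916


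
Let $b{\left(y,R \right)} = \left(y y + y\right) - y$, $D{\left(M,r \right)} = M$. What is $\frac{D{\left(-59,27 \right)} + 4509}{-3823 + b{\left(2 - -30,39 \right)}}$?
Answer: $- \frac{4450}{2799} \approx -1.5899$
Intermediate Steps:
$b{\left(y,R \right)} = y^{2}$ ($b{\left(y,R \right)} = \left(y^{2} + y\right) - y = \left(y + y^{2}\right) - y = y^{2}$)
$\frac{D{\left(-59,27 \right)} + 4509}{-3823 + b{\left(2 - -30,39 \right)}} = \frac{-59 + 4509}{-3823 + \left(2 - -30\right)^{2}} = \frac{4450}{-3823 + \left(2 + 30\right)^{2}} = \frac{4450}{-3823 + 32^{2}} = \frac{4450}{-3823 + 1024} = \frac{4450}{-2799} = 4450 \left(- \frac{1}{2799}\right) = - \frac{4450}{2799}$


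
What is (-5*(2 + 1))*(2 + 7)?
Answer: -135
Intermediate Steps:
(-5*(2 + 1))*(2 + 7) = -5*3*9 = -15*9 = -135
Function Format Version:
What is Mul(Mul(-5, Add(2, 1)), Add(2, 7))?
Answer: -135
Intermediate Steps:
Mul(Mul(-5, Add(2, 1)), Add(2, 7)) = Mul(Mul(-5, 3), 9) = Mul(-15, 9) = -135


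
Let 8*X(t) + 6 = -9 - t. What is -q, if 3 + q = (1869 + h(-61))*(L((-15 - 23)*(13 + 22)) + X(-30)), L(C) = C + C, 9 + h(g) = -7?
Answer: 39404069/8 ≈ 4.9255e+6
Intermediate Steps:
h(g) = -16 (h(g) = -9 - 7 = -16)
X(t) = -15/8 - t/8 (X(t) = -¾ + (-9 - t)/8 = -¾ + (-9/8 - t/8) = -15/8 - t/8)
L(C) = 2*C
q = -39404069/8 (q = -3 + (1869 - 16)*(2*((-15 - 23)*(13 + 22)) + (-15/8 - ⅛*(-30))) = -3 + 1853*(2*(-38*35) + (-15/8 + 15/4)) = -3 + 1853*(2*(-1330) + 15/8) = -3 + 1853*(-2660 + 15/8) = -3 + 1853*(-21265/8) = -3 - 39404045/8 = -39404069/8 ≈ -4.9255e+6)
-q = -1*(-39404069/8) = 39404069/8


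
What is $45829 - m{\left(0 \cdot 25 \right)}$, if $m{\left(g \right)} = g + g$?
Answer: $45829$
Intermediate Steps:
$m{\left(g \right)} = 2 g$
$45829 - m{\left(0 \cdot 25 \right)} = 45829 - 2 \cdot 0 \cdot 25 = 45829 - 2 \cdot 0 = 45829 - 0 = 45829 + 0 = 45829$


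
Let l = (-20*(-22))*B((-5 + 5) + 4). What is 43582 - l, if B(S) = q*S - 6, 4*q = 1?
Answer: 45782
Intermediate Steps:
q = ¼ (q = (¼)*1 = ¼ ≈ 0.25000)
B(S) = -6 + S/4 (B(S) = S/4 - 6 = -6 + S/4)
l = -2200 (l = (-20*(-22))*(-6 + ((-5 + 5) + 4)/4) = 440*(-6 + (0 + 4)/4) = 440*(-6 + (¼)*4) = 440*(-6 + 1) = 440*(-5) = -2200)
43582 - l = 43582 - 1*(-2200) = 43582 + 2200 = 45782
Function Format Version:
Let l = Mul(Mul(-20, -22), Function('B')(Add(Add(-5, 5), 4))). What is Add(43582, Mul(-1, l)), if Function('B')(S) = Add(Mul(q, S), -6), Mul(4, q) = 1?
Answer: 45782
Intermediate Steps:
q = Rational(1, 4) (q = Mul(Rational(1, 4), 1) = Rational(1, 4) ≈ 0.25000)
Function('B')(S) = Add(-6, Mul(Rational(1, 4), S)) (Function('B')(S) = Add(Mul(Rational(1, 4), S), -6) = Add(-6, Mul(Rational(1, 4), S)))
l = -2200 (l = Mul(Mul(-20, -22), Add(-6, Mul(Rational(1, 4), Add(Add(-5, 5), 4)))) = Mul(440, Add(-6, Mul(Rational(1, 4), Add(0, 4)))) = Mul(440, Add(-6, Mul(Rational(1, 4), 4))) = Mul(440, Add(-6, 1)) = Mul(440, -5) = -2200)
Add(43582, Mul(-1, l)) = Add(43582, Mul(-1, -2200)) = Add(43582, 2200) = 45782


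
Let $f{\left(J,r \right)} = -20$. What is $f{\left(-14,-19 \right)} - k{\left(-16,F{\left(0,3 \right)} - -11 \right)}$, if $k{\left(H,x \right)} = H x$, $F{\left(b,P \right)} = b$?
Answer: $156$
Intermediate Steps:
$f{\left(-14,-19 \right)} - k{\left(-16,F{\left(0,3 \right)} - -11 \right)} = -20 - - 16 \left(0 - -11\right) = -20 - - 16 \left(0 + 11\right) = -20 - \left(-16\right) 11 = -20 - -176 = -20 + 176 = 156$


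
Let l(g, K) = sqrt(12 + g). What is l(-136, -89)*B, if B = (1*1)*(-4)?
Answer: -8*I*sqrt(31) ≈ -44.542*I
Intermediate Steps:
B = -4 (B = 1*(-4) = -4)
l(-136, -89)*B = sqrt(12 - 136)*(-4) = sqrt(-124)*(-4) = (2*I*sqrt(31))*(-4) = -8*I*sqrt(31)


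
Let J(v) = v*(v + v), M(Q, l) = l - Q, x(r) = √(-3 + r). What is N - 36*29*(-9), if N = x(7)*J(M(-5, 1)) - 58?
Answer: 9482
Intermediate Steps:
J(v) = 2*v² (J(v) = v*(2*v) = 2*v²)
N = 86 (N = √(-3 + 7)*(2*(1 - 1*(-5))²) - 58 = √4*(2*(1 + 5)²) - 58 = 2*(2*6²) - 58 = 2*(2*36) - 58 = 2*72 - 58 = 144 - 58 = 86)
N - 36*29*(-9) = 86 - 36*29*(-9) = 86 - 1044*(-9) = 86 - 1*(-9396) = 86 + 9396 = 9482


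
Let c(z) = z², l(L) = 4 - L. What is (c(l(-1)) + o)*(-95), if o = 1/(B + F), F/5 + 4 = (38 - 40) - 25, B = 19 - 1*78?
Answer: -508155/214 ≈ -2374.6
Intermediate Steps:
B = -59 (B = 19 - 78 = -59)
F = -155 (F = -20 + 5*((38 - 40) - 25) = -20 + 5*(-2 - 25) = -20 + 5*(-27) = -20 - 135 = -155)
o = -1/214 (o = 1/(-59 - 155) = 1/(-214) = -1/214 ≈ -0.0046729)
(c(l(-1)) + o)*(-95) = ((4 - 1*(-1))² - 1/214)*(-95) = ((4 + 1)² - 1/214)*(-95) = (5² - 1/214)*(-95) = (25 - 1/214)*(-95) = (5349/214)*(-95) = -508155/214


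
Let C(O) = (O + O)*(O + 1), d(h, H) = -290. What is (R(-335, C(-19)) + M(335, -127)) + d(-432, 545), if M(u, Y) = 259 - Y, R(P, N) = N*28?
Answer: 19248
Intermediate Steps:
C(O) = 2*O*(1 + O) (C(O) = (2*O)*(1 + O) = 2*O*(1 + O))
R(P, N) = 28*N
(R(-335, C(-19)) + M(335, -127)) + d(-432, 545) = (28*(2*(-19)*(1 - 19)) + (259 - 1*(-127))) - 290 = (28*(2*(-19)*(-18)) + (259 + 127)) - 290 = (28*684 + 386) - 290 = (19152 + 386) - 290 = 19538 - 290 = 19248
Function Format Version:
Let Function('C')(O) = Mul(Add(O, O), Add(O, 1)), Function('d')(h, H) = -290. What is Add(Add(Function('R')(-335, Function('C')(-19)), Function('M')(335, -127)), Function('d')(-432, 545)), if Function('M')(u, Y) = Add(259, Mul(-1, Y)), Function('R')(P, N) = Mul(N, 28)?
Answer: 19248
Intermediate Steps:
Function('C')(O) = Mul(2, O, Add(1, O)) (Function('C')(O) = Mul(Mul(2, O), Add(1, O)) = Mul(2, O, Add(1, O)))
Function('R')(P, N) = Mul(28, N)
Add(Add(Function('R')(-335, Function('C')(-19)), Function('M')(335, -127)), Function('d')(-432, 545)) = Add(Add(Mul(28, Mul(2, -19, Add(1, -19))), Add(259, Mul(-1, -127))), -290) = Add(Add(Mul(28, Mul(2, -19, -18)), Add(259, 127)), -290) = Add(Add(Mul(28, 684), 386), -290) = Add(Add(19152, 386), -290) = Add(19538, -290) = 19248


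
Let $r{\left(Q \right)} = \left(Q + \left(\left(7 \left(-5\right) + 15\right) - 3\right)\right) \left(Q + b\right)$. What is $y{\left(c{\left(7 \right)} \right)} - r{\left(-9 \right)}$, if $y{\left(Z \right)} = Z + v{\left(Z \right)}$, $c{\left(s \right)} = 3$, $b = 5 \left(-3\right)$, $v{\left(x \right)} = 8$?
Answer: $-757$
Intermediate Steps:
$b = -15$
$y{\left(Z \right)} = 8 + Z$ ($y{\left(Z \right)} = Z + 8 = 8 + Z$)
$r{\left(Q \right)} = \left(-23 + Q\right) \left(-15 + Q\right)$ ($r{\left(Q \right)} = \left(Q + \left(\left(7 \left(-5\right) + 15\right) - 3\right)\right) \left(Q - 15\right) = \left(Q + \left(\left(-35 + 15\right) - 3\right)\right) \left(-15 + Q\right) = \left(Q - 23\right) \left(-15 + Q\right) = \left(-23 + Q\right) \left(-15 + Q\right)$)
$y{\left(c{\left(7 \right)} \right)} - r{\left(-9 \right)} = \left(8 + 3\right) - \left(345 + \left(-9\right)^{2} - -342\right) = 11 - \left(345 + 81 + 342\right) = 11 - 768 = -757$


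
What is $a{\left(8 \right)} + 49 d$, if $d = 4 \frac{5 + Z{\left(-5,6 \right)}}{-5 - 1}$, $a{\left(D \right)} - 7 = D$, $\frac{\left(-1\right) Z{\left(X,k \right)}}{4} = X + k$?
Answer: $- \frac{53}{3} \approx -17.667$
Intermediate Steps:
$Z{\left(X,k \right)} = - 4 X - 4 k$ ($Z{\left(X,k \right)} = - 4 \left(X + k\right) = - 4 X - 4 k$)
$a{\left(D \right)} = 7 + D$
$d = - \frac{2}{3}$ ($d = 4 \frac{5 - 4}{-5 - 1} = 4 \frac{5 + \left(20 - 24\right)}{-6} = 4 \left(5 - 4\right) \left(- \frac{1}{6}\right) = 4 \cdot 1 \left(- \frac{1}{6}\right) = 4 \left(- \frac{1}{6}\right) = - \frac{2}{3} \approx -0.66667$)
$a{\left(8 \right)} + 49 d = \left(7 + 8\right) + 49 \left(- \frac{2}{3}\right) = 15 - \frac{98}{3} = - \frac{53}{3}$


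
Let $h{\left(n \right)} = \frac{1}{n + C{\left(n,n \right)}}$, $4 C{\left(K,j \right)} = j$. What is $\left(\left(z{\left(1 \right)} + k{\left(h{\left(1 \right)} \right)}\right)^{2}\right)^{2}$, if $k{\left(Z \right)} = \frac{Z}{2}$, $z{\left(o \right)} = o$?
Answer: $\frac{2401}{625} \approx 3.8416$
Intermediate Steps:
$C{\left(K,j \right)} = \frac{j}{4}$
$h{\left(n \right)} = \frac{4}{5 n}$ ($h{\left(n \right)} = \frac{1}{n + \frac{n}{4}} = \frac{1}{\frac{5}{4} n} = \frac{4}{5 n}$)
$k{\left(Z \right)} = \frac{Z}{2}$ ($k{\left(Z \right)} = Z \frac{1}{2} = \frac{Z}{2}$)
$\left(\left(z{\left(1 \right)} + k{\left(h{\left(1 \right)} \right)}\right)^{2}\right)^{2} = \left(\left(1 + \frac{\frac{4}{5} \cdot 1^{-1}}{2}\right)^{2}\right)^{2} = \left(\left(1 + \frac{\frac{4}{5} \cdot 1}{2}\right)^{2}\right)^{2} = \left(\left(1 + \frac{1}{2} \cdot \frac{4}{5}\right)^{2}\right)^{2} = \left(\left(1 + \frac{2}{5}\right)^{2}\right)^{2} = \left(\left(\frac{7}{5}\right)^{2}\right)^{2} = \left(\frac{49}{25}\right)^{2} = \frac{2401}{625}$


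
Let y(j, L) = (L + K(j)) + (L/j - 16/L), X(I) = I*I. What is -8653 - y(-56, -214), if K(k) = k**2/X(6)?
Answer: -230003117/26964 ≈ -8530.0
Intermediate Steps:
X(I) = I**2
K(k) = k**2/36 (K(k) = k**2/(6**2) = k**2/36)
y(j, L) = L - 16/L + j**2/36 + L/j (y(j, L) = (L + j**2/36) + (L/j - 16/L) = (L + j**2/36) + (-16/L + L/j) = L - 16/L + j**2/36 + L/j)
-8653 - y(-56, -214) = -8653 - (-214 - 16/(-214) + (1/36)*(-56)**2 - 214/(-56)) = -8653 - (-214 - 16*(-1/214) + (1/36)*3136 - 214*(-1/56)) = -8653 - (-214 + 8/107 + 784/9 + 107/28) = -8653 - 1*(-3316375/26964) = -8653 + 3316375/26964 = -230003117/26964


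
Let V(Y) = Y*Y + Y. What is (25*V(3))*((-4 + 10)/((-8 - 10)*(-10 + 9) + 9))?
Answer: 200/3 ≈ 66.667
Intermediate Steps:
V(Y) = Y + Y**2 (V(Y) = Y**2 + Y = Y + Y**2)
(25*V(3))*((-4 + 10)/((-8 - 10)*(-10 + 9) + 9)) = (25*(3*(1 + 3)))*((-4 + 10)/((-8 - 10)*(-10 + 9) + 9)) = (25*(3*4))*(6/(-18*(-1) + 9)) = (25*12)*(6/(18 + 9)) = 300*(6/27) = 300*(6*(1/27)) = 300*(2/9) = 200/3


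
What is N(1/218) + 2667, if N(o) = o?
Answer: 581407/218 ≈ 2667.0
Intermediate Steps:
N(1/218) + 2667 = 1/218 + 2667 = 581407/218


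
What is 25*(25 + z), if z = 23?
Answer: 1200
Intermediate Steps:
25*(25 + z) = 25*(25 + 23) = 25*48 = 1200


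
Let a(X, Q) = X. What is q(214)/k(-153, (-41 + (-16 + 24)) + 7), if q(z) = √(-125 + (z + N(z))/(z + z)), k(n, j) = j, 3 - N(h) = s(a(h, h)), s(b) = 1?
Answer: -I*√1425347/2782 ≈ -0.42914*I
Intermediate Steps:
N(h) = 2 (N(h) = 3 - 1*1 = 3 - 1 = 2)
q(z) = √(-125 + (2 + z)/(2*z)) (q(z) = √(-125 + (z + 2)/(z + z)) = √(-125 + (2 + z)/((2*z))) = √(-125 + (2 + z)*(1/(2*z))) = √(-125 + (2 + z)/(2*z)))
q(214)/k(-153, (-41 + (-16 + 24)) + 7) = (√(-498 + 4/214)/2)/((-41 + (-16 + 24)) + 7) = (√(-498 + 4*(1/214))/2)/((-41 + 8) + 7) = (√(-498 + 2/107)/2)/(-33 + 7) = (√(-53284/107)/2)/(-26) = ((2*I*√1425347/107)/2)*(-1/26) = (I*√1425347/107)*(-1/26) = -I*√1425347/2782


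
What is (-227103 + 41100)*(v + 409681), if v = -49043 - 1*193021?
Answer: -31177264851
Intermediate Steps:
v = -242064 (v = -49043 - 193021 = -242064)
(-227103 + 41100)*(v + 409681) = (-227103 + 41100)*(-242064 + 409681) = -186003*167617 = -31177264851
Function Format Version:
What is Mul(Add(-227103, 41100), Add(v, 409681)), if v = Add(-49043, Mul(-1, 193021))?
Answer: -31177264851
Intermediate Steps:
v = -242064 (v = Add(-49043, -193021) = -242064)
Mul(Add(-227103, 41100), Add(v, 409681)) = Mul(Add(-227103, 41100), Add(-242064, 409681)) = Mul(-186003, 167617) = -31177264851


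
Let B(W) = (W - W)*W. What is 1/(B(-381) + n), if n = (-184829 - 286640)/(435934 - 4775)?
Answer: -431159/471469 ≈ -0.91450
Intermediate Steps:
B(W) = 0 (B(W) = 0*W = 0)
n = -471469/431159 ≈ -1.0935
1/(B(-381) + n) = 1/(0 - 471469/431159) = 1/(-471469/431159) = -431159/471469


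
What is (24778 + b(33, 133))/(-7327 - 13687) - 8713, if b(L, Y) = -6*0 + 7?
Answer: -183119767/21014 ≈ -8714.2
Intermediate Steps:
b(L, Y) = 7 (b(L, Y) = 0 + 7 = 7)
(24778 + b(33, 133))/(-7327 - 13687) - 8713 = (24778 + 7)/(-7327 - 13687) - 8713 = 24785/(-21014) - 8713 = 24785*(-1/21014) - 8713 = -24785/21014 - 8713 = -183119767/21014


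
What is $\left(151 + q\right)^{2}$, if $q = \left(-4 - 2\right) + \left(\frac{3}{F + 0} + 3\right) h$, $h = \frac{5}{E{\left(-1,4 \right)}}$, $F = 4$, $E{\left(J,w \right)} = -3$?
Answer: $\frac{308025}{16} \approx 19252.0$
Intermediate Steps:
$h = - \frac{5}{3}$ ($h = \frac{5}{-3} = 5 \left(- \frac{1}{3}\right) = - \frac{5}{3} \approx -1.6667$)
$q = - \frac{49}{4}$ ($q = \left(-4 - 2\right) + \left(\frac{3}{4 + 0} + 3\right) \left(- \frac{5}{3}\right) = -6 + \left(\frac{3}{4} + 3\right) \left(- \frac{5}{3}\right) = -6 + \frac{15}{4} \left(- \frac{5}{3}\right) = -6 - \frac{25}{4} = - \frac{49}{4} \approx -12.25$)
$\left(151 + q\right)^{2} = \left(151 - \frac{49}{4}\right)^{2} = \left(\frac{555}{4}\right)^{2} = \frac{308025}{16}$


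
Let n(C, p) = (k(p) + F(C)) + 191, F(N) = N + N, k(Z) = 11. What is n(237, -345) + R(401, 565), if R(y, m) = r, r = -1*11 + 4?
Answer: 669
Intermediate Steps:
r = -7 (r = -11 + 4 = -7)
R(y, m) = -7
F(N) = 2*N
n(C, p) = 202 + 2*C (n(C, p) = (11 + 2*C) + 191 = 202 + 2*C)
n(237, -345) + R(401, 565) = (202 + 2*237) - 7 = (202 + 474) - 7 = 676 - 7 = 669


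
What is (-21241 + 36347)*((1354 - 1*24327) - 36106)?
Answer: -892447374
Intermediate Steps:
(-21241 + 36347)*((1354 - 1*24327) - 36106) = 15106*((1354 - 24327) - 36106) = 15106*(-22973 - 36106) = 15106*(-59079) = -892447374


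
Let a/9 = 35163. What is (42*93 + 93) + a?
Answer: 320466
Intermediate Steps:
a = 316467 (a = 9*35163 = 316467)
(42*93 + 93) + a = (42*93 + 93) + 316467 = (3906 + 93) + 316467 = 3999 + 316467 = 320466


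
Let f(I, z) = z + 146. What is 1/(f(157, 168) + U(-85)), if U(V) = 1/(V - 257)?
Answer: 342/107387 ≈ 0.0031847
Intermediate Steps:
f(I, z) = 146 + z
U(V) = 1/(-257 + V)
1/(f(157, 168) + U(-85)) = 1/((146 + 168) + 1/(-257 - 85)) = 1/(314 + 1/(-342)) = 1/(314 - 1/342) = 1/(107387/342) = 342/107387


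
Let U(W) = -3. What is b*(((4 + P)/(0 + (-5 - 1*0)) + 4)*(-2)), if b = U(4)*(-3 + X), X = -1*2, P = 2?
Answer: -84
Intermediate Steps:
X = -2
b = 15 (b = -3*(-3 - 2) = -3*(-5) = 15)
b*(((4 + P)/(0 + (-5 - 1*0)) + 4)*(-2)) = 15*(((4 + 2)/(0 + (-5 - 1*0)) + 4)*(-2)) = 15*((6/(0 + (-5 + 0)) + 4)*(-2)) = 15*((6/(0 - 5) + 4)*(-2)) = 15*((6/(-5) + 4)*(-2)) = 15*((6*(-1/5) + 4)*(-2)) = 15*((-6/5 + 4)*(-2)) = 15*((14/5)*(-2)) = 15*(-28/5) = -84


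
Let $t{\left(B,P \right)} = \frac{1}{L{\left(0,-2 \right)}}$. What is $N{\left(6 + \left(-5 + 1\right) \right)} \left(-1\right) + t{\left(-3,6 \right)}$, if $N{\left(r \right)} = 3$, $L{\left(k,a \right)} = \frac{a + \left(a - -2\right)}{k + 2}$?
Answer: $-4$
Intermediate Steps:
$L{\left(k,a \right)} = \frac{2 + 2 a}{2 + k}$ ($L{\left(k,a \right)} = \frac{a + \left(a + 2\right)}{2 + k} = \frac{a + \left(2 + a\right)}{2 + k} = \frac{2 + 2 a}{2 + k}$)
$t{\left(B,P \right)} = -1$ ($t{\left(B,P \right)} = \frac{1}{2 \frac{1}{2 + 0} \left(1 - 2\right)} = \frac{1}{2 \cdot \frac{1}{2} \left(-1\right)} = \frac{1}{-1} = -1$)
$N{\left(6 + \left(-5 + 1\right) \right)} \left(-1\right) + t{\left(-3,6 \right)} = 3 \left(-1\right) - 1 = -3 - 1 = -4$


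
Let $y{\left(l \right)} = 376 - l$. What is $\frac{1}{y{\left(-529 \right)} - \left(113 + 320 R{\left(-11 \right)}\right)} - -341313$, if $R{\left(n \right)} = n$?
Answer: $\frac{1471741657}{4312} \approx 3.4131 \cdot 10^{5}$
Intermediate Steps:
$\frac{1}{y{\left(-529 \right)} - \left(113 + 320 R{\left(-11 \right)}\right)} - -341313 = \frac{1}{\left(376 - -529\right) - -3407} - -341313 = \frac{1}{\left(376 + 529\right) + \left(3520 + \left(-145 + 32\right)\right)} + 341313 = \frac{1}{905 + \left(3520 - 113\right)} + 341313 = \frac{1}{905 + 3407} + 341313 = \frac{1}{4312} + 341313 = \frac{1471741657}{4312}$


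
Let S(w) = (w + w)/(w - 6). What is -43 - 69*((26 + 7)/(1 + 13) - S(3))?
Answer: -4811/14 ≈ -343.64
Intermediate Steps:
S(w) = 2*w/(-6 + w) (S(w) = (2*w)/(-6 + w) = 2*w/(-6 + w))
-43 - 69*((26 + 7)/(1 + 13) - S(3)) = -43 - 69*((26 + 7)/(1 + 13) - 2*3/(-6 + 3)) = -43 - 69*(33/14 - 2*3/(-3)) = -43 - 69*(33*(1/14) - 2*3*(-1)/3) = -43 - 69*(33/14 - 1*(-2)) = -43 - 69*(33/14 + 2) = -43 - 69*61/14 = -43 - 4209/14 = -4811/14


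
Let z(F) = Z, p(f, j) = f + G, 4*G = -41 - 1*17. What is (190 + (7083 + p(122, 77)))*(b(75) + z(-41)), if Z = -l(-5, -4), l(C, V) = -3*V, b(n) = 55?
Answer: 634723/2 ≈ 3.1736e+5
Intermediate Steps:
G = -29/2 (G = (-41 - 1*17)/4 = (-41 - 17)/4 = (¼)*(-58) = -29/2 ≈ -14.500)
p(f, j) = -29/2 + f (p(f, j) = f - 29/2 = -29/2 + f)
Z = -12 (Z = -(-3)*(-4) = -1*12 = -12)
z(F) = -12
(190 + (7083 + p(122, 77)))*(b(75) + z(-41)) = (190 + (7083 + (-29/2 + 122)))*(55 - 12) = (190 + (7083 + 215/2))*43 = (190 + 14381/2)*43 = (14761/2)*43 = 634723/2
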